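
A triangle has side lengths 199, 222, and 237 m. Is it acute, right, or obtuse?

Compare the square of the longest side to the sum of squares of the other two: 199² + 222² = 88885 > 56169 = 237².

acute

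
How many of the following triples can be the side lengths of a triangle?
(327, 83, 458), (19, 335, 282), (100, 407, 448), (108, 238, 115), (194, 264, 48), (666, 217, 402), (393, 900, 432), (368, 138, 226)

1

(83,327,458): 83+327 ≤ 458 → not valid
(19,282,335): 19+282 ≤ 335 → not valid
(100,407,448): 100+407 > 448 → valid
(108,115,238): 108+115 ≤ 238 → not valid
(48,194,264): 48+194 ≤ 264 → not valid
(217,402,666): 217+402 ≤ 666 → not valid
(393,432,900): 393+432 ≤ 900 → not valid
(138,226,368): 138+226 ≤ 368 → not valid
1 of the 8 triples forms a triangle.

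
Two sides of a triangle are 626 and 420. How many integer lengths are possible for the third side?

839

The third side lies in the open interval (206, 1046).
Integers from 207 to 1045 inclusive: 1045 − 207 + 1 = 839.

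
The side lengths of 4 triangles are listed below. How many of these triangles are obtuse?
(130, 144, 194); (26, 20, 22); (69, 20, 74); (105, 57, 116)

1

(130,144,194): 130²+144² = 37636 = 194² → right
(26,20,22): 20²+22² = 884 > 676 = 26² → acute
(69,20,74): 20²+69² = 5161 < 5476 = 74² → obtuse
(105,57,116): 57²+105² = 14274 > 13456 = 116² → acute
1 of the 4 is obtuse.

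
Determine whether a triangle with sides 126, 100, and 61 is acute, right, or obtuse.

Compare the square of the longest side to the sum of squares of the other two: 61² + 100² = 13721 < 15876 = 126².

obtuse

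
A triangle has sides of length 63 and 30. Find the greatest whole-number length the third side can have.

The third side must be strictly less than 63 + 30 = 93.
The largest integer below 93 is 92.

92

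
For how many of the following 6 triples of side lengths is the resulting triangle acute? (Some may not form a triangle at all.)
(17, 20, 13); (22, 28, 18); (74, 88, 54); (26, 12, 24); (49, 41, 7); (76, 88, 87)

(17,20,13): 13²+17² = 458 > 400 = 20² → acute
(22,28,18): 18²+22² = 808 > 784 = 28² → acute
(74,88,54): 54²+74² = 8392 > 7744 = 88² → acute
(26,12,24): 12²+24² = 720 > 676 = 26² → acute
(49,41,7): 7+41 ≤ 49, not a triangle
(76,88,87): 76²+87² = 13345 > 7744 = 88² → acute
5 of the 6 are acute.

5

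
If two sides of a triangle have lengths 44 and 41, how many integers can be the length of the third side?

81

The third side lies in the open interval (3, 85).
Integers from 4 to 84 inclusive: 84 − 4 + 1 = 81.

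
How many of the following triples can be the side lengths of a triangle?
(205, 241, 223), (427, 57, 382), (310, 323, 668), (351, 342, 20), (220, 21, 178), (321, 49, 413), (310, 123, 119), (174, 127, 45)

(205,223,241): 205+223 > 241 → valid
(57,382,427): 57+382 > 427 → valid
(310,323,668): 310+323 ≤ 668 → not valid
(20,342,351): 20+342 > 351 → valid
(21,178,220): 21+178 ≤ 220 → not valid
(49,321,413): 49+321 ≤ 413 → not valid
(119,123,310): 119+123 ≤ 310 → not valid
(45,127,174): 45+127 ≤ 174 → not valid
3 of the 8 triples form a triangle.

3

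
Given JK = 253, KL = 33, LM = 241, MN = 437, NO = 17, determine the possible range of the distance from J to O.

The maximum is all hops collinear in one direction: 253 + 33 + 241 + 437 + 17 = 981.
The longest hop is 437; the others sum to 544. Since 437 ≤ 544, the path can fold back on itself completely, so the minimum distance is 0.

0 ≤ JO ≤ 981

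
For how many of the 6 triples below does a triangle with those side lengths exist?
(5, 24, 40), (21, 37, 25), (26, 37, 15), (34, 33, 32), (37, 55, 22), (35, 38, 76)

(5,24,40): 5+24 ≤ 40 → not valid
(21,25,37): 21+25 > 37 → valid
(15,26,37): 15+26 > 37 → valid
(32,33,34): 32+33 > 34 → valid
(22,37,55): 22+37 > 55 → valid
(35,38,76): 35+38 ≤ 76 → not valid
4 of the 6 triples form a triangle.

4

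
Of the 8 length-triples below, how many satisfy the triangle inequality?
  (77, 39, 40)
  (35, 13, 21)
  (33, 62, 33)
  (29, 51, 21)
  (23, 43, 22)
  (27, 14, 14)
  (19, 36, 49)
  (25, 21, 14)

6

(39,40,77): 39+40 > 77 → valid
(13,21,35): 13+21 ≤ 35 → not valid
(33,33,62): 33+33 > 62 → valid
(21,29,51): 21+29 ≤ 51 → not valid
(22,23,43): 22+23 > 43 → valid
(14,14,27): 14+14 > 27 → valid
(19,36,49): 19+36 > 49 → valid
(14,21,25): 14+21 > 25 → valid
6 of the 8 triples form a triangle.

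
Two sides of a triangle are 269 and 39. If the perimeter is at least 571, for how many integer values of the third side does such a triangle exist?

45

Triangle inequality: 230 < x < 308. Perimeter ≥ 571 gives x ≥ 571 − 269 − 39 = 263.
So 263 ≤ x < 308; integers 263 through 307: 45 values.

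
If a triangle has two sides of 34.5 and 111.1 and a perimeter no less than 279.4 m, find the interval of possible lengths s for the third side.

133.8 ≤ s < 145.6

Triangle inequality alone gives 76.6 < s < 145.6.
The perimeter condition gives s ≥ 279.4 − 34.5 − 111.1 = 133.8.
Intersecting the two: 133.8 ≤ s < 145.6.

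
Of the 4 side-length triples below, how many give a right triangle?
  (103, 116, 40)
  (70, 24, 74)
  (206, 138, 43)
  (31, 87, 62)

1

(103,116,40): 40²+103² = 12209 < 13456 = 116² → obtuse
(70,24,74): 24²+70² = 5476 = 74² → right
(206,138,43): 43+138 ≤ 206, not a triangle
(31,87,62): 31²+62² = 4805 < 7569 = 87² → obtuse
1 of the 4 is right.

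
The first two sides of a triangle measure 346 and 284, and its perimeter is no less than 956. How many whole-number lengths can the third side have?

304

Triangle inequality: 62 < x < 630. Perimeter ≥ 956 gives x ≥ 956 − 346 − 284 = 326.
So 326 ≤ x < 630; integers 326 through 629: 304 values.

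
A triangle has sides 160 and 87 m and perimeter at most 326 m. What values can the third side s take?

Triangle inequality alone gives 73 < s < 247.
The perimeter condition gives s ≤ 326 − 160 − 87 = 79.
Intersecting the two: 73 < s ≤ 79.

73 < s ≤ 79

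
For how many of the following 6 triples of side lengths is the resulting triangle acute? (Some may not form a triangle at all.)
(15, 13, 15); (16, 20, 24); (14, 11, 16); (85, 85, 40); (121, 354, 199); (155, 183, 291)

4

(15,13,15): 13²+15² = 394 > 225 = 15² → acute
(16,20,24): 16²+20² = 656 > 576 = 24² → acute
(14,11,16): 11²+14² = 317 > 256 = 16² → acute
(85,85,40): 40²+85² = 8825 > 7225 = 85² → acute
(121,354,199): 121+199 ≤ 354, not a triangle
(155,183,291): 155²+183² = 57514 < 84681 = 291² → obtuse
4 of the 6 are acute.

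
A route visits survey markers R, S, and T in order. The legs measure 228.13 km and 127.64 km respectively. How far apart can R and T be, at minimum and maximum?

100.49 ≤ RT ≤ 355.77 km

By the triangle inequality, |228.13 − 127.64| ≤ RT ≤ 228.13 + 127.64.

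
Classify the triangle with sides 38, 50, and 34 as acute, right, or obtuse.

Compare the square of the longest side to the sum of squares of the other two: 34² + 38² = 2600 > 2500 = 50².

acute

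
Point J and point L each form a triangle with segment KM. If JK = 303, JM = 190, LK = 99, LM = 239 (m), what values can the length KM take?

From triangle JKM: |303 − 190| < KM < 303 + 190, i.e. 113 < KM < 493.
From triangle LKM: 140 < KM < 338.
Both must hold, so KM lies in the intersection.

140 < KM < 338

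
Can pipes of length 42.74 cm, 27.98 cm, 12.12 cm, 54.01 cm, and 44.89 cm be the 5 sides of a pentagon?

Yes

A pentagon exists iff every side is shorter than the sum of the others — equivalently, the longest side is less than the sum of the rest.
Longest side 54.01 < 127.73 (sum of the remaining 4), so yes.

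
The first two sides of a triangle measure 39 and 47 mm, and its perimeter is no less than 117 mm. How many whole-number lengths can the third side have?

Triangle inequality: 8 < x < 86. Perimeter ≥ 117 gives x ≥ 117 − 39 − 47 = 31.
So 31 ≤ x < 86; integers 31 through 85: 55 values.

55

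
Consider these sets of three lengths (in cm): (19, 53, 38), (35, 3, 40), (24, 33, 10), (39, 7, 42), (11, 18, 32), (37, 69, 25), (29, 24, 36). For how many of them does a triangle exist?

(19,38,53): 19+38 > 53 → valid
(3,35,40): 3+35 ≤ 40 → not valid
(10,24,33): 10+24 > 33 → valid
(7,39,42): 7+39 > 42 → valid
(11,18,32): 11+18 ≤ 32 → not valid
(25,37,69): 25+37 ≤ 69 → not valid
(24,29,36): 24+29 > 36 → valid
4 of the 7 triples form a triangle.

4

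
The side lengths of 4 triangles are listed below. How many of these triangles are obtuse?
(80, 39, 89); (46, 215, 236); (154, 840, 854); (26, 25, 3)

(80,39,89): 39²+80² = 7921 = 89² → right
(46,215,236): 46²+215² = 48341 < 55696 = 236² → obtuse
(154,840,854): 154²+840² = 729316 = 854² → right
(26,25,3): 3²+25² = 634 < 676 = 26² → obtuse
2 of the 4 are obtuse.

2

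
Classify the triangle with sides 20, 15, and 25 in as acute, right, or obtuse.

Compare the square of the longest side to the sum of squares of the other two: 15² + 20² = 625 = 25².

right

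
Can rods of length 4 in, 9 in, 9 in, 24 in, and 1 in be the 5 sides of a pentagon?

No

For a pentagon, each side must be shorter than the sum of the others.
Here the longest side is 24, but the remaining 4 sides sum to only 23.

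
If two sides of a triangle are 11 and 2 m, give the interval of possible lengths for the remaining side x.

9 < x < 13

By the triangle inequality, x must be less than 11 + 2 = 13 and greater than |11 − 2| = 9.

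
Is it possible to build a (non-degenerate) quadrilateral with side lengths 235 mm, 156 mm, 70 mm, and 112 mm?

A quadrilateral exists iff every side is shorter than the sum of the others — equivalently, the longest side is less than the sum of the rest.
Longest side 235 < 338 (sum of the remaining 3), so yes.

Yes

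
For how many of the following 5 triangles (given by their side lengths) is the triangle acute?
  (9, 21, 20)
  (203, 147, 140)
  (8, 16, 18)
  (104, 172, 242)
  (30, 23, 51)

(9,21,20): 9²+20² = 481 > 441 = 21² → acute
(203,147,140): 140²+147² = 41209 = 203² → right
(8,16,18): 8²+16² = 320 < 324 = 18² → obtuse
(104,172,242): 104²+172² = 40400 < 58564 = 242² → obtuse
(30,23,51): 23²+30² = 1429 < 2601 = 51² → obtuse
1 of the 5 is acute.

1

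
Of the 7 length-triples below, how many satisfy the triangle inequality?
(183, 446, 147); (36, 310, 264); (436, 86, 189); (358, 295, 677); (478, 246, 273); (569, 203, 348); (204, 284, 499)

1

(147,183,446): 147+183 ≤ 446 → not valid
(36,264,310): 36+264 ≤ 310 → not valid
(86,189,436): 86+189 ≤ 436 → not valid
(295,358,677): 295+358 ≤ 677 → not valid
(246,273,478): 246+273 > 478 → valid
(203,348,569): 203+348 ≤ 569 → not valid
(204,284,499): 204+284 ≤ 499 → not valid
1 of the 7 triples forms a triangle.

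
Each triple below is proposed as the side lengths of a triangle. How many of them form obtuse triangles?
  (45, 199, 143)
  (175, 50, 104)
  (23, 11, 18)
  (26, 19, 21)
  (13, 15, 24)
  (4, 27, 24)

(45,199,143): 45+143 ≤ 199, not a triangle
(175,50,104): 50+104 ≤ 175, not a triangle
(23,11,18): 11²+18² = 445 < 529 = 23² → obtuse
(26,19,21): 19²+21² = 802 > 676 = 26² → acute
(13,15,24): 13²+15² = 394 < 576 = 24² → obtuse
(4,27,24): 4²+24² = 592 < 729 = 27² → obtuse
3 of the 6 are obtuse.

3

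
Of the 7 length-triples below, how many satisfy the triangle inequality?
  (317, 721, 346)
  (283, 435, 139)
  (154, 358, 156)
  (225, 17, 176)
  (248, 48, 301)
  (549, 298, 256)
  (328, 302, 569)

(317,346,721): 317+346 ≤ 721 → not valid
(139,283,435): 139+283 ≤ 435 → not valid
(154,156,358): 154+156 ≤ 358 → not valid
(17,176,225): 17+176 ≤ 225 → not valid
(48,248,301): 48+248 ≤ 301 → not valid
(256,298,549): 256+298 > 549 → valid
(302,328,569): 302+328 > 569 → valid
2 of the 7 triples form a triangle.

2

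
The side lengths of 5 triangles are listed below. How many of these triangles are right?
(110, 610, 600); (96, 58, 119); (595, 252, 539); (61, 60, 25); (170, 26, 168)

(110,610,600): 110²+600² = 372100 = 610² → right
(96,58,119): 58²+96² = 12580 < 14161 = 119² → obtuse
(595,252,539): 252²+539² = 354025 = 595² → right
(61,60,25): 25²+60² = 4225 > 3721 = 61² → acute
(170,26,168): 26²+168² = 28900 = 170² → right
3 of the 5 are right.

3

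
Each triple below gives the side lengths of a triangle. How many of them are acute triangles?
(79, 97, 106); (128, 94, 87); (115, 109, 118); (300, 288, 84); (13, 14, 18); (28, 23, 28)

5

(79,97,106): 79²+97² = 15650 > 11236 = 106² → acute
(128,94,87): 87²+94² = 16405 > 16384 = 128² → acute
(115,109,118): 109²+115² = 25106 > 13924 = 118² → acute
(300,288,84): 84²+288² = 90000 = 300² → right
(13,14,18): 13²+14² = 365 > 324 = 18² → acute
(28,23,28): 23²+28² = 1313 > 784 = 28² → acute
5 of the 6 are acute.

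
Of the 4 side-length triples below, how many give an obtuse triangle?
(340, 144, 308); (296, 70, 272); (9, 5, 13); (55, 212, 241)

(340,144,308): 144²+308² = 115600 = 340² → right
(296,70,272): 70²+272² = 78884 < 87616 = 296² → obtuse
(9,5,13): 5²+9² = 106 < 169 = 13² → obtuse
(55,212,241): 55²+212² = 47969 < 58081 = 241² → obtuse
3 of the 4 are obtuse.

3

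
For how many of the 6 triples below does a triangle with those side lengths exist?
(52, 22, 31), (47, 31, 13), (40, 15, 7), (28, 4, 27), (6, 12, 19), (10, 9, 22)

(22,31,52): 22+31 > 52 → valid
(13,31,47): 13+31 ≤ 47 → not valid
(7,15,40): 7+15 ≤ 40 → not valid
(4,27,28): 4+27 > 28 → valid
(6,12,19): 6+12 ≤ 19 → not valid
(9,10,22): 9+10 ≤ 22 → not valid
2 of the 6 triples form a triangle.

2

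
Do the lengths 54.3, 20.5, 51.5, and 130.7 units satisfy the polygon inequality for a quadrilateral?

No

For a quadrilateral, each side must be shorter than the sum of the others.
Here the longest side is 130.7, but the remaining 3 sides sum to only 126.3.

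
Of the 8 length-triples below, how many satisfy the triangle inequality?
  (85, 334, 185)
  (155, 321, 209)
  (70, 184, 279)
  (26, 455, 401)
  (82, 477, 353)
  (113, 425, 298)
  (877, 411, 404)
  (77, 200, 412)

1

(85,185,334): 85+185 ≤ 334 → not valid
(155,209,321): 155+209 > 321 → valid
(70,184,279): 70+184 ≤ 279 → not valid
(26,401,455): 26+401 ≤ 455 → not valid
(82,353,477): 82+353 ≤ 477 → not valid
(113,298,425): 113+298 ≤ 425 → not valid
(404,411,877): 404+411 ≤ 877 → not valid
(77,200,412): 77+200 ≤ 412 → not valid
1 of the 8 triples forms a triangle.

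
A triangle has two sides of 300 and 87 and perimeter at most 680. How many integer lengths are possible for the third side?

Triangle inequality: 213 < x < 387. Perimeter ≤ 680 gives x ≤ 680 − 300 − 87 = 293.
So 213 < x ≤ 293; integers 214 through 293: 80 values.

80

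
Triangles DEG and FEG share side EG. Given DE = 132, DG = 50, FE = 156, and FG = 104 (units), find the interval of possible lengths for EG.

From triangle DEG: |132 − 50| < EG < 132 + 50, i.e. 82 < EG < 182.
From triangle FEG: 52 < EG < 260.
Both must hold, so EG lies in the intersection.

82 < EG < 182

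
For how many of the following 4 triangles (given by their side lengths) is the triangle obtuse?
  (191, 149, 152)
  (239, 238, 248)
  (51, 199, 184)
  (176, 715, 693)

(191,149,152): 149²+152² = 45305 > 36481 = 191² → acute
(239,238,248): 238²+239² = 113765 > 61504 = 248² → acute
(51,199,184): 51²+184² = 36457 < 39601 = 199² → obtuse
(176,715,693): 176²+693² = 511225 = 715² → right
1 of the 4 is obtuse.

1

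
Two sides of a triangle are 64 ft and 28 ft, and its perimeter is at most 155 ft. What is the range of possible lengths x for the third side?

36 < x ≤ 63

Triangle inequality alone gives 36 < x < 92.
The perimeter condition gives x ≤ 155 − 64 − 28 = 63.
Intersecting the two: 36 < x ≤ 63.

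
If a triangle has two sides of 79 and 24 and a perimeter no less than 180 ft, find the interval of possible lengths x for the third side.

Triangle inequality alone gives 55 < x < 103.
The perimeter condition gives x ≥ 180 − 79 − 24 = 77.
Intersecting the two: 77 ≤ x < 103.

77 ≤ x < 103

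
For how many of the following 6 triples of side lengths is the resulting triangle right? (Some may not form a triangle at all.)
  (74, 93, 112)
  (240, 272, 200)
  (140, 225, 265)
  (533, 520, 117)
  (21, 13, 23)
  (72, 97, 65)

(74,93,112): 74²+93² = 14125 > 12544 = 112² → acute
(240,272,200): 200²+240² = 97600 > 73984 = 272² → acute
(140,225,265): 140²+225² = 70225 = 265² → right
(533,520,117): 117²+520² = 284089 = 533² → right
(21,13,23): 13²+21² = 610 > 529 = 23² → acute
(72,97,65): 65²+72² = 9409 = 97² → right
3 of the 6 are right.

3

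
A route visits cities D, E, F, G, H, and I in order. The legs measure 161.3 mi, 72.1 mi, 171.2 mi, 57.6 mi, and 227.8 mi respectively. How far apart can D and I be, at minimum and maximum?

0 ≤ DI ≤ 690.0 mi

The maximum is all hops collinear in one direction: 161.3 + 72.1 + 171.2 + 57.6 + 227.8 = 690.0.
The longest hop is 227.8; the others sum to 462.2. Since 227.8 ≤ 462.2, the path can fold back on itself completely, so the minimum distance is 0.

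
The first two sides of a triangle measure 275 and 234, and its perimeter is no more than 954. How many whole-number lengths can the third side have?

404

Triangle inequality: 41 < x < 509. Perimeter ≤ 954 gives x ≤ 954 − 275 − 234 = 445.
So 41 < x ≤ 445; integers 42 through 445: 404 values.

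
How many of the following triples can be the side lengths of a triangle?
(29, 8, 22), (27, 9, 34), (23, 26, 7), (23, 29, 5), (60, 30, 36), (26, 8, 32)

5

(8,22,29): 8+22 > 29 → valid
(9,27,34): 9+27 > 34 → valid
(7,23,26): 7+23 > 26 → valid
(5,23,29): 5+23 ≤ 29 → not valid
(30,36,60): 30+36 > 60 → valid
(8,26,32): 8+26 > 32 → valid
5 of the 6 triples form a triangle.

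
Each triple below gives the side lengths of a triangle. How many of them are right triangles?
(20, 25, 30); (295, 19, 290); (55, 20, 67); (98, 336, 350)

1

(20,25,30): 20²+25² = 1025 > 900 = 30² → acute
(295,19,290): 19²+290² = 84461 < 87025 = 295² → obtuse
(55,20,67): 20²+55² = 3425 < 4489 = 67² → obtuse
(98,336,350): 98²+336² = 122500 = 350² → right
1 of the 4 is right.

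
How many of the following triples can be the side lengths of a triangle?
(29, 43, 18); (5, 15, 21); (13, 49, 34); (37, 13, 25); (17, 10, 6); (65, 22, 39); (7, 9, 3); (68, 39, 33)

(18,29,43): 18+29 > 43 → valid
(5,15,21): 5+15 ≤ 21 → not valid
(13,34,49): 13+34 ≤ 49 → not valid
(13,25,37): 13+25 > 37 → valid
(6,10,17): 6+10 ≤ 17 → not valid
(22,39,65): 22+39 ≤ 65 → not valid
(3,7,9): 3+7 > 9 → valid
(33,39,68): 33+39 > 68 → valid
4 of the 8 triples form a triangle.

4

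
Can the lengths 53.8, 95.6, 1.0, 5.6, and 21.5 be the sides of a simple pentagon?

For a pentagon, each side must be shorter than the sum of the others.
Here the longest side is 95.6, but the remaining 4 sides sum to only 81.9.

No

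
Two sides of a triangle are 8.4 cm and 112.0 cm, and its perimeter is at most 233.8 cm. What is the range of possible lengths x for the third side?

Triangle inequality alone gives 103.6 < x < 120.4.
The perimeter condition gives x ≤ 233.8 − 8.4 − 112.0 = 113.4.
Intersecting the two: 103.6 < x ≤ 113.4.

103.6 < x ≤ 113.4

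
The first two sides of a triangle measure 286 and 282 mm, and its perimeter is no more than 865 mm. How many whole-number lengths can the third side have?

Triangle inequality: 4 < x < 568. Perimeter ≤ 865 gives x ≤ 865 − 286 − 282 = 297.
So 4 < x ≤ 297; integers 5 through 297: 293 values.

293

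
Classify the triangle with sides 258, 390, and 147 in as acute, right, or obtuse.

obtuse

Compare the square of the longest side to the sum of squares of the other two: 147² + 258² = 88173 < 152100 = 390².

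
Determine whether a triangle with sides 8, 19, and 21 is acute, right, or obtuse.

obtuse

Compare the square of the longest side to the sum of squares of the other two: 8² + 19² = 425 < 441 = 21².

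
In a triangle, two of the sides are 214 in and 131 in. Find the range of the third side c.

By the triangle inequality, c must be less than 214 + 131 = 345 and greater than |214 − 131| = 83.

83 < c < 345 (in)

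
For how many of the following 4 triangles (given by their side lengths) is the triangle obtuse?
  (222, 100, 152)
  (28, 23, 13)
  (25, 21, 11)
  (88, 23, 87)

3

(222,100,152): 100²+152² = 33104 < 49284 = 222² → obtuse
(28,23,13): 13²+23² = 698 < 784 = 28² → obtuse
(25,21,11): 11²+21² = 562 < 625 = 25² → obtuse
(88,23,87): 23²+87² = 8098 > 7744 = 88² → acute
3 of the 4 are obtuse.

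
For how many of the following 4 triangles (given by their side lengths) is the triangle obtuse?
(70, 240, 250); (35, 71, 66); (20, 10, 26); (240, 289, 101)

2

(70,240,250): 70²+240² = 62500 = 250² → right
(35,71,66): 35²+66² = 5581 > 5041 = 71² → acute
(20,10,26): 10²+20² = 500 < 676 = 26² → obtuse
(240,289,101): 101²+240² = 67801 < 83521 = 289² → obtuse
2 of the 4 are obtuse.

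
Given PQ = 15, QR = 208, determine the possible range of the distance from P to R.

193 ≤ PR ≤ 223

By the triangle inequality, |15 − 208| ≤ PR ≤ 15 + 208.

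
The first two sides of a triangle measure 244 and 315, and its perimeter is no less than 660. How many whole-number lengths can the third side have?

458

Triangle inequality: 71 < x < 559. Perimeter ≥ 660 gives x ≥ 660 − 244 − 315 = 101.
So 101 ≤ x < 559; integers 101 through 558: 458 values.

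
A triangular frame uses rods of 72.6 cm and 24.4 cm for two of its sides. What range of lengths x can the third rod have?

48.2 < x < 97.0 (cm)

By the triangle inequality, x must be less than 72.6 + 24.4 = 97.0 and greater than |72.6 − 24.4| = 48.2.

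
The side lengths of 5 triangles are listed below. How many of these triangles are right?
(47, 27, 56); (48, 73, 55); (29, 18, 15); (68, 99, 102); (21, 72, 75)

2

(47,27,56): 27²+47² = 2938 < 3136 = 56² → obtuse
(48,73,55): 48²+55² = 5329 = 73² → right
(29,18,15): 15²+18² = 549 < 841 = 29² → obtuse
(68,99,102): 68²+99² = 14425 > 10404 = 102² → acute
(21,72,75): 21²+72² = 5625 = 75² → right
2 of the 5 are right.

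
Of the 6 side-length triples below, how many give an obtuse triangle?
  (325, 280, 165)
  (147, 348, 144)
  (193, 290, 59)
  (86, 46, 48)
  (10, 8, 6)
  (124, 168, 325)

1

(325,280,165): 165²+280² = 105625 = 325² → right
(147,348,144): 144+147 ≤ 348, not a triangle
(193,290,59): 59+193 ≤ 290, not a triangle
(86,46,48): 46²+48² = 4420 < 7396 = 86² → obtuse
(10,8,6): 6²+8² = 100 = 10² → right
(124,168,325): 124+168 ≤ 325, not a triangle
1 of the 6 is obtuse.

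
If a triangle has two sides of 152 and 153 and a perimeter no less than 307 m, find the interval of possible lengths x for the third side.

Triangle inequality alone gives 1 < x < 305.
The perimeter condition gives x ≥ 307 − 152 − 153 = 2.
Intersecting the two: 2 ≤ x < 305.

2 ≤ x < 305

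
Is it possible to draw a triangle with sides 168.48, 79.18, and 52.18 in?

No

The longest side is 168.48, but the other two sum to only 131.36.
131.36 < 168.48, so the triangle inequality fails.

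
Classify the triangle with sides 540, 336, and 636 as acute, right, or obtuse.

Compare the square of the longest side to the sum of squares of the other two: 336² + 540² = 404496 = 636².

right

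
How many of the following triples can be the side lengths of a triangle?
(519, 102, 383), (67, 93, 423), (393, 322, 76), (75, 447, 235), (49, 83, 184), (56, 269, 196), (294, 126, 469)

(102,383,519): 102+383 ≤ 519 → not valid
(67,93,423): 67+93 ≤ 423 → not valid
(76,322,393): 76+322 > 393 → valid
(75,235,447): 75+235 ≤ 447 → not valid
(49,83,184): 49+83 ≤ 184 → not valid
(56,196,269): 56+196 ≤ 269 → not valid
(126,294,469): 126+294 ≤ 469 → not valid
1 of the 7 triples forms a triangle.

1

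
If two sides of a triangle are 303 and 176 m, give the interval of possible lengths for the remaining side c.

127 < c < 479

By the triangle inequality, c must be less than 303 + 176 = 479 and greater than |303 − 176| = 127.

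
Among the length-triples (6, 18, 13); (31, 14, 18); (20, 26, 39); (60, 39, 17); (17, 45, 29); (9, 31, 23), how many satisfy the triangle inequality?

(6,13,18): 6+13 > 18 → valid
(14,18,31): 14+18 > 31 → valid
(20,26,39): 20+26 > 39 → valid
(17,39,60): 17+39 ≤ 60 → not valid
(17,29,45): 17+29 > 45 → valid
(9,23,31): 9+23 > 31 → valid
5 of the 6 triples form a triangle.

5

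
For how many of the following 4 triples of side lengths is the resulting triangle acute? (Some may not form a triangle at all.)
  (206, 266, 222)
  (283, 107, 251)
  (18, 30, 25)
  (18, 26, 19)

(206,266,222): 206²+222² = 91720 > 70756 = 266² → acute
(283,107,251): 107²+251² = 74450 < 80089 = 283² → obtuse
(18,30,25): 18²+25² = 949 > 900 = 30² → acute
(18,26,19): 18²+19² = 685 > 676 = 26² → acute
3 of the 4 are acute.

3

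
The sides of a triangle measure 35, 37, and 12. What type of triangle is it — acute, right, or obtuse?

right

Compare the square of the longest side to the sum of squares of the other two: 12² + 35² = 1369 = 37².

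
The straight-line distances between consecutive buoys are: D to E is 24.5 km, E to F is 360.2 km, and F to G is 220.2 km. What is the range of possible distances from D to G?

The maximum is all hops collinear in one direction: 24.5 + 360.2 + 220.2 = 604.9.
The longest hop is 360.2; the others sum to 244.7. Folding the others back against it leaves at least 360.2 − 244.7 = 115.5.

115.5 ≤ DG ≤ 604.9 km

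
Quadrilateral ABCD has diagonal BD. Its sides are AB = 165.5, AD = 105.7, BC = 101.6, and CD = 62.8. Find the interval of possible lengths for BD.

59.8 < BD < 164.4

From triangle ABD: |165.5 − 105.7| < BD < 165.5 + 105.7, i.e. 59.8 < BD < 271.2.
From triangle CBD: 38.8 < BD < 164.4.
Both must hold, so BD lies in the intersection.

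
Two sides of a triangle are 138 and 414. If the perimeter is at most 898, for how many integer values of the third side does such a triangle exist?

Triangle inequality: 276 < x < 552. Perimeter ≤ 898 gives x ≤ 898 − 138 − 414 = 346.
So 276 < x ≤ 346; integers 277 through 346: 70 values.

70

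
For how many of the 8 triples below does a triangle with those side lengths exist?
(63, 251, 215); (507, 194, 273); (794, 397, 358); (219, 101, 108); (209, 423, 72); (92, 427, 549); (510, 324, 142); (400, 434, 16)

(63,215,251): 63+215 > 251 → valid
(194,273,507): 194+273 ≤ 507 → not valid
(358,397,794): 358+397 ≤ 794 → not valid
(101,108,219): 101+108 ≤ 219 → not valid
(72,209,423): 72+209 ≤ 423 → not valid
(92,427,549): 92+427 ≤ 549 → not valid
(142,324,510): 142+324 ≤ 510 → not valid
(16,400,434): 16+400 ≤ 434 → not valid
1 of the 8 triples forms a triangle.

1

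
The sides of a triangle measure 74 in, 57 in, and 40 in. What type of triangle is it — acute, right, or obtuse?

obtuse

Compare the square of the longest side to the sum of squares of the other two: 40² + 57² = 4849 < 5476 = 74².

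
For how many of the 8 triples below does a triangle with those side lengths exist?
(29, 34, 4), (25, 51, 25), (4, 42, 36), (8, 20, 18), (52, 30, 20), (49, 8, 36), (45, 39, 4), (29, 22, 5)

(4,29,34): 4+29 ≤ 34 → not valid
(25,25,51): 25+25 ≤ 51 → not valid
(4,36,42): 4+36 ≤ 42 → not valid
(8,18,20): 8+18 > 20 → valid
(20,30,52): 20+30 ≤ 52 → not valid
(8,36,49): 8+36 ≤ 49 → not valid
(4,39,45): 4+39 ≤ 45 → not valid
(5,22,29): 5+22 ≤ 29 → not valid
1 of the 8 triples forms a triangle.

1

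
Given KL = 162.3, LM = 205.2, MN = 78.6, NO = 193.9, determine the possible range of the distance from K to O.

The maximum is all hops collinear in one direction: 162.3 + 205.2 + 78.6 + 193.9 = 640.0.
The longest hop is 205.2; the others sum to 434.8. Since 205.2 ≤ 434.8, the path can fold back on itself completely, so the minimum distance is 0.

0 ≤ KO ≤ 640.0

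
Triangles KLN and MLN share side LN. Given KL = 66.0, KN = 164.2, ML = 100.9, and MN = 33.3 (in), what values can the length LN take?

98.2 < LN < 134.2

From triangle KLN: |66.0 − 164.2| < LN < 66.0 + 164.2, i.e. 98.2 < LN < 230.2.
From triangle MLN: 67.6 < LN < 134.2.
Both must hold, so LN lies in the intersection.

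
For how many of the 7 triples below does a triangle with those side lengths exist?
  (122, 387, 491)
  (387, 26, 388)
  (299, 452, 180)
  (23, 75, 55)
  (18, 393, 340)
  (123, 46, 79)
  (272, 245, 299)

(122,387,491): 122+387 > 491 → valid
(26,387,388): 26+387 > 388 → valid
(180,299,452): 180+299 > 452 → valid
(23,55,75): 23+55 > 75 → valid
(18,340,393): 18+340 ≤ 393 → not valid
(46,79,123): 46+79 > 123 → valid
(245,272,299): 245+272 > 299 → valid
6 of the 7 triples form a triangle.

6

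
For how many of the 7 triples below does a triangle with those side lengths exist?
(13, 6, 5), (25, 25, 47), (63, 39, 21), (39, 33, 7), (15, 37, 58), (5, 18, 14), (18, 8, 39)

3

(5,6,13): 5+6 ≤ 13 → not valid
(25,25,47): 25+25 > 47 → valid
(21,39,63): 21+39 ≤ 63 → not valid
(7,33,39): 7+33 > 39 → valid
(15,37,58): 15+37 ≤ 58 → not valid
(5,14,18): 5+14 > 18 → valid
(8,18,39): 8+18 ≤ 39 → not valid
3 of the 7 triples form a triangle.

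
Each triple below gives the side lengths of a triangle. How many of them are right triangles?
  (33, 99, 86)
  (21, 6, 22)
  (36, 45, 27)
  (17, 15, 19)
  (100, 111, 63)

1

(33,99,86): 33²+86² = 8485 < 9801 = 99² → obtuse
(21,6,22): 6²+21² = 477 < 484 = 22² → obtuse
(36,45,27): 27²+36² = 2025 = 45² → right
(17,15,19): 15²+17² = 514 > 361 = 19² → acute
(100,111,63): 63²+100² = 13969 > 12321 = 111² → acute
1 of the 5 is right.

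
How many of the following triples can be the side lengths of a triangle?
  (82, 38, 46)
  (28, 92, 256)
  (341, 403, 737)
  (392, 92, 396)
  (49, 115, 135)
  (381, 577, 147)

4

(38,46,82): 38+46 > 82 → valid
(28,92,256): 28+92 ≤ 256 → not valid
(341,403,737): 341+403 > 737 → valid
(92,392,396): 92+392 > 396 → valid
(49,115,135): 49+115 > 135 → valid
(147,381,577): 147+381 ≤ 577 → not valid
4 of the 6 triples form a triangle.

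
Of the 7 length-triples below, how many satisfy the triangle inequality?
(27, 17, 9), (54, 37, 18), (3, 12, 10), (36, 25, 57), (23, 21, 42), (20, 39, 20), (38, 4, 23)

5

(9,17,27): 9+17 ≤ 27 → not valid
(18,37,54): 18+37 > 54 → valid
(3,10,12): 3+10 > 12 → valid
(25,36,57): 25+36 > 57 → valid
(21,23,42): 21+23 > 42 → valid
(20,20,39): 20+20 > 39 → valid
(4,23,38): 4+23 ≤ 38 → not valid
5 of the 7 triples form a triangle.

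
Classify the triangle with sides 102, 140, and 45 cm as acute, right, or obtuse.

obtuse

Compare the square of the longest side to the sum of squares of the other two: 45² + 102² = 12429 < 19600 = 140².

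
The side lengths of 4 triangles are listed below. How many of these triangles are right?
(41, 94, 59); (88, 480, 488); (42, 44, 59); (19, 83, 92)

(41,94,59): 41²+59² = 5162 < 8836 = 94² → obtuse
(88,480,488): 88²+480² = 238144 = 488² → right
(42,44,59): 42²+44² = 3700 > 3481 = 59² → acute
(19,83,92): 19²+83² = 7250 < 8464 = 92² → obtuse
1 of the 4 is right.

1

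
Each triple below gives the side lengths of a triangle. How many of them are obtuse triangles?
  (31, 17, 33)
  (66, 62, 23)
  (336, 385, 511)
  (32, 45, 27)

1

(31,17,33): 17²+31² = 1250 > 1089 = 33² → acute
(66,62,23): 23²+62² = 4373 > 4356 = 66² → acute
(336,385,511): 336²+385² = 261121 = 511² → right
(32,45,27): 27²+32² = 1753 < 2025 = 45² → obtuse
1 of the 4 is obtuse.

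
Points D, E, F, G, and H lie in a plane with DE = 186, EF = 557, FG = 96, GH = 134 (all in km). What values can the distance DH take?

The maximum is all hops collinear in one direction: 186 + 557 + 96 + 134 = 973.
The longest hop is 557; the others sum to 416. Folding the others back against it leaves at least 557 − 416 = 141.

141 ≤ DH ≤ 973 km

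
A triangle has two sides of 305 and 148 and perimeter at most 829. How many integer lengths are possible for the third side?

219

Triangle inequality: 157 < x < 453. Perimeter ≤ 829 gives x ≤ 829 − 305 − 148 = 376.
So 157 < x ≤ 376; integers 158 through 376: 219 values.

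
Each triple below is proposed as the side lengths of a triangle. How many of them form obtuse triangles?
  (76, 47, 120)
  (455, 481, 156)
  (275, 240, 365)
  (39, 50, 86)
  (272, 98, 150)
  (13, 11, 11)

(76,47,120): 47²+76² = 7985 < 14400 = 120² → obtuse
(455,481,156): 156²+455² = 231361 = 481² → right
(275,240,365): 240²+275² = 133225 = 365² → right
(39,50,86): 39²+50² = 4021 < 7396 = 86² → obtuse
(272,98,150): 98+150 ≤ 272, not a triangle
(13,11,11): 11²+11² = 242 > 169 = 13² → acute
2 of the 6 are obtuse.

2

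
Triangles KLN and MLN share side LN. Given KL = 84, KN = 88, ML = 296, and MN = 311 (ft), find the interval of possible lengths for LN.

15 < LN < 172

From triangle KLN: |84 − 88| < LN < 84 + 88, i.e. 4 < LN < 172.
From triangle MLN: 15 < LN < 607.
Both must hold, so LN lies in the intersection.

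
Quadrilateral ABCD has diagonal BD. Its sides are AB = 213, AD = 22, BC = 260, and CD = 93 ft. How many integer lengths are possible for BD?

From triangle ABD: 191 < BD < 235.
From triangle CBD: 167 < BD < 353.
Intersection: 191 < BD < 235, so integers 192 through 234: 43 values.

43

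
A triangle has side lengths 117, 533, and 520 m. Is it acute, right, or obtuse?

right

Compare the square of the longest side to the sum of squares of the other two: 117² + 520² = 284089 = 533².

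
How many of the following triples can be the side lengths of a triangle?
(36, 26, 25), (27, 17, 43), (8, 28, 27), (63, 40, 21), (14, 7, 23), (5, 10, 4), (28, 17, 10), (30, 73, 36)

3

(25,26,36): 25+26 > 36 → valid
(17,27,43): 17+27 > 43 → valid
(8,27,28): 8+27 > 28 → valid
(21,40,63): 21+40 ≤ 63 → not valid
(7,14,23): 7+14 ≤ 23 → not valid
(4,5,10): 4+5 ≤ 10 → not valid
(10,17,28): 10+17 ≤ 28 → not valid
(30,36,73): 30+36 ≤ 73 → not valid
3 of the 8 triples form a triangle.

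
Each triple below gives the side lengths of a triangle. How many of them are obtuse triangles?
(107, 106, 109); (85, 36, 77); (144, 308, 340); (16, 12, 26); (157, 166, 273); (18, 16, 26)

(107,106,109): 106²+107² = 22685 > 11881 = 109² → acute
(85,36,77): 36²+77² = 7225 = 85² → right
(144,308,340): 144²+308² = 115600 = 340² → right
(16,12,26): 12²+16² = 400 < 676 = 26² → obtuse
(157,166,273): 157²+166² = 52205 < 74529 = 273² → obtuse
(18,16,26): 16²+18² = 580 < 676 = 26² → obtuse
3 of the 6 are obtuse.

3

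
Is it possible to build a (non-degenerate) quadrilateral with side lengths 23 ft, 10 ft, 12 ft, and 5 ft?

A quadrilateral exists iff every side is shorter than the sum of the others — equivalently, the longest side is less than the sum of the rest.
Longest side 23 < 27 (sum of the remaining 3), so yes.

Yes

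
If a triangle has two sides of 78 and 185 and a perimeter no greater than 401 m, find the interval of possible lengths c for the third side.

107 < c ≤ 138 m

Triangle inequality alone gives 107 < c < 263.
The perimeter condition gives c ≤ 401 − 78 − 185 = 138.
Intersecting the two: 107 < c ≤ 138.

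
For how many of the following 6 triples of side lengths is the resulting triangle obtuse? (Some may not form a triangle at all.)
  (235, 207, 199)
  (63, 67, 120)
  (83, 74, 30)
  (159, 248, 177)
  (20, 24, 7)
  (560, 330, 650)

(235,207,199): 199²+207² = 82450 > 55225 = 235² → acute
(63,67,120): 63²+67² = 8458 < 14400 = 120² → obtuse
(83,74,30): 30²+74² = 6376 < 6889 = 83² → obtuse
(159,248,177): 159²+177² = 56610 < 61504 = 248² → obtuse
(20,24,7): 7²+20² = 449 < 576 = 24² → obtuse
(560,330,650): 330²+560² = 422500 = 650² → right
4 of the 6 are obtuse.

4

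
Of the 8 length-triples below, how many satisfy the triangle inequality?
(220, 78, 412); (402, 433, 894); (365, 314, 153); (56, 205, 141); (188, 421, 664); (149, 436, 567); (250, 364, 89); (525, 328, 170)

(78,220,412): 78+220 ≤ 412 → not valid
(402,433,894): 402+433 ≤ 894 → not valid
(153,314,365): 153+314 > 365 → valid
(56,141,205): 56+141 ≤ 205 → not valid
(188,421,664): 188+421 ≤ 664 → not valid
(149,436,567): 149+436 > 567 → valid
(89,250,364): 89+250 ≤ 364 → not valid
(170,328,525): 170+328 ≤ 525 → not valid
2 of the 8 triples form a triangle.

2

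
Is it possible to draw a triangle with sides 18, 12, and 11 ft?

Yes

The longest side is 18, and the other two sum to 23.
Since 23 > 18, the triangle inequality holds.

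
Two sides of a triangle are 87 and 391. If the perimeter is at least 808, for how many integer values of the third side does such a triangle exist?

Triangle inequality: 304 < x < 478. Perimeter ≥ 808 gives x ≥ 808 − 87 − 391 = 330.
So 330 ≤ x < 478; integers 330 through 477: 148 values.

148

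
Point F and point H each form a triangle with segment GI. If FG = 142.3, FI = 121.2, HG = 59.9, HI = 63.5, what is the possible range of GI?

From triangle FGI: |142.3 − 121.2| < GI < 142.3 + 121.2, i.e. 21.1 < GI < 263.5.
From triangle HGI: 3.6 < GI < 123.4.
Both must hold, so GI lies in the intersection.

21.1 < GI < 123.4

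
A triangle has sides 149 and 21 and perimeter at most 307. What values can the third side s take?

128 < s ≤ 137

Triangle inequality alone gives 128 < s < 170.
The perimeter condition gives s ≤ 307 − 149 − 21 = 137.
Intersecting the two: 128 < s ≤ 137.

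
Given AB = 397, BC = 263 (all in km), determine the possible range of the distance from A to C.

134 ≤ AC ≤ 660 km

By the triangle inequality, |397 − 263| ≤ AC ≤ 397 + 263.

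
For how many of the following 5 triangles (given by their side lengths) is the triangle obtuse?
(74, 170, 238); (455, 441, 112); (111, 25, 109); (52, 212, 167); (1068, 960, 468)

2

(74,170,238): 74²+170² = 34376 < 56644 = 238² → obtuse
(455,441,112): 112²+441² = 207025 = 455² → right
(111,25,109): 25²+109² = 12506 > 12321 = 111² → acute
(52,212,167): 52²+167² = 30593 < 44944 = 212² → obtuse
(1068,960,468): 468²+960² = 1140624 = 1068² → right
2 of the 5 are obtuse.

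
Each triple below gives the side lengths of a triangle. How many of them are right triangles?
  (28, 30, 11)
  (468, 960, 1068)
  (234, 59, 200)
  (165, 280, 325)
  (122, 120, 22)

3

(28,30,11): 11²+28² = 905 > 900 = 30² → acute
(468,960,1068): 468²+960² = 1140624 = 1068² → right
(234,59,200): 59²+200² = 43481 < 54756 = 234² → obtuse
(165,280,325): 165²+280² = 105625 = 325² → right
(122,120,22): 22²+120² = 14884 = 122² → right
3 of the 5 are right.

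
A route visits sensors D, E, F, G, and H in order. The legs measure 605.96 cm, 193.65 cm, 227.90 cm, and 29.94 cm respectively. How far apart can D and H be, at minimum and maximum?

The maximum is all hops collinear in one direction: 605.96 + 193.65 + 227.90 + 29.94 = 1057.45.
The longest hop is 605.96; the others sum to 451.49. Folding the others back against it leaves at least 605.96 − 451.49 = 154.47.

154.47 ≤ DH ≤ 1057.45 cm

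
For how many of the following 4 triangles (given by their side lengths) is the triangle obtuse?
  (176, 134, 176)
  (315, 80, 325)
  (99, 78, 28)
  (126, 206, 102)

2

(176,134,176): 134²+176² = 48932 > 30976 = 176² → acute
(315,80,325): 80²+315² = 105625 = 325² → right
(99,78,28): 28²+78² = 6868 < 9801 = 99² → obtuse
(126,206,102): 102²+126² = 26280 < 42436 = 206² → obtuse
2 of the 4 are obtuse.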